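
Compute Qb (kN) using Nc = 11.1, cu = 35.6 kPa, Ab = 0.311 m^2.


Using Qb = Nc * cu * Ab
Qb = 11.1 * 35.6 * 0.311
Qb = 122.89 kN


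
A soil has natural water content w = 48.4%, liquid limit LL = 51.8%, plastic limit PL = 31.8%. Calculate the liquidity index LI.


First compute the plasticity index:
PI = LL - PL = 51.8 - 31.8 = 20.0
Then compute the liquidity index:
LI = (w - PL) / PI
LI = (48.4 - 31.8) / 20.0
LI = 0.83


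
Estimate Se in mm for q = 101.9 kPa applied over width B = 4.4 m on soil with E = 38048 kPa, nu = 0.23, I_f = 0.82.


Result: 9.152 mm

Derivation:
Using Se = q * B * (1 - nu^2) * I_f / E
1 - nu^2 = 1 - 0.23^2 = 0.9471
Se = 101.9 * 4.4 * 0.9471 * 0.82 / 38048
Se = 0.009152 m
Convert to mm: Se = 0.009152 * 1000 = 9.152 mm


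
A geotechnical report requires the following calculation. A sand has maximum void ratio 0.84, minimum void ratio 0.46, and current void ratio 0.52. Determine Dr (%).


Using Dr = (e_max - e) / (e_max - e_min) * 100
e_max - e = 0.84 - 0.52 = 0.32
e_max - e_min = 0.84 - 0.46 = 0.38
Dr = 0.32 / 0.38 * 100
Dr = 84.21 %


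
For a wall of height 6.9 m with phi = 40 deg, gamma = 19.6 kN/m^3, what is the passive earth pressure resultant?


Compute passive earth pressure coefficient:
Kp = tan^2(45 + phi/2) = tan^2(65.0) = 4.59891
Compute passive force:
Pp = 0.5 * Kp * gamma * H^2
Pp = 0.5 * 4.59891 * 19.6 * 6.9^2
Pp = 2145.75 kN/m


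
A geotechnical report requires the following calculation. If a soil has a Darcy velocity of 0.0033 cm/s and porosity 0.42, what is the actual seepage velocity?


Using v_s = v_d / n
v_s = 0.0033 / 0.42
v_s = 0.00786 cm/s


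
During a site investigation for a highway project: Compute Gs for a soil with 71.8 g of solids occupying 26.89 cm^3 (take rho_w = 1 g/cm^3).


Result: 2.67

Derivation:
Using Gs = m_s / (V_s * rho_w)
Since rho_w = 1 g/cm^3:
Gs = 71.8 / 26.89
Gs = 2.67


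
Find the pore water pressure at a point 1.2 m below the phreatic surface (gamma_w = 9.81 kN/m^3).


Using u = gamma_w * h_w
u = 9.81 * 1.2
u = 11.77 kPa


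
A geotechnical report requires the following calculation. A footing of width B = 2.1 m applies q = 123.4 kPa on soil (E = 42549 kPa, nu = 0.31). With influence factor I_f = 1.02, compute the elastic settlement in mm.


Using Se = q * B * (1 - nu^2) * I_f / E
1 - nu^2 = 1 - 0.31^2 = 0.9039
Se = 123.4 * 2.1 * 0.9039 * 1.02 / 42549
Se = 0.005615 m
Convert to mm: Se = 0.005615 * 1000 = 5.615 mm


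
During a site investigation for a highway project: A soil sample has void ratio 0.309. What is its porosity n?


Using the relation n = e / (1 + e)
n = 0.309 / (1 + 0.309)
n = 0.309 / 1.309
n = 0.2361


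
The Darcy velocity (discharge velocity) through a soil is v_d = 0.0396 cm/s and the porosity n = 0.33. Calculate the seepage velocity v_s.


Result: 0.12 cm/s

Derivation:
Using v_s = v_d / n
v_s = 0.0396 / 0.33
v_s = 0.12 cm/s


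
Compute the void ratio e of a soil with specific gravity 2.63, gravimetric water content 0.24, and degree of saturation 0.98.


Using the relation e = Gs * w / S
e = 2.63 * 0.24 / 0.98
e = 0.6441


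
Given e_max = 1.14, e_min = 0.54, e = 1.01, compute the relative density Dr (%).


Using Dr = (e_max - e) / (e_max - e_min) * 100
e_max - e = 1.14 - 1.01 = 0.13
e_max - e_min = 1.14 - 0.54 = 0.6
Dr = 0.13 / 0.6 * 100
Dr = 21.67 %


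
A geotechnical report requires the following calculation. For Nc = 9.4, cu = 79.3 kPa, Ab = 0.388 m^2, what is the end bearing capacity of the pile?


Using Qb = Nc * cu * Ab
Qb = 9.4 * 79.3 * 0.388
Qb = 289.22 kN


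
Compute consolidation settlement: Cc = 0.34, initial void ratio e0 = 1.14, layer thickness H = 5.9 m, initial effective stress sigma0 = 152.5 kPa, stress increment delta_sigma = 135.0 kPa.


Result: 0.2581 m

Derivation:
Using Sc = Cc * H / (1 + e0) * log10((sigma0 + delta_sigma) / sigma0)
Stress ratio = (152.5 + 135.0) / 152.5 = 1.88525
log10(1.88525) = 0.275368
Cc * H / (1 + e0) = 0.34 * 5.9 / (1 + 1.14) = 0.937383
Sc = 0.937383 * 0.275368
Sc = 0.2581 m


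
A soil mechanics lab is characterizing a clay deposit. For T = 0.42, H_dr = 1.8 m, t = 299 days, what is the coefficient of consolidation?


Result: 0.00455 m^2/day

Derivation:
Using cv = T * H_dr^2 / t
H_dr^2 = 1.8^2 = 3.24
cv = 0.42 * 3.24 / 299
cv = 0.00455 m^2/day


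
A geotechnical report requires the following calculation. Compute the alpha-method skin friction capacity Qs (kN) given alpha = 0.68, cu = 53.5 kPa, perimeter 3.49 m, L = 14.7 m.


Using Qs = alpha * cu * perimeter * L
Qs = 0.68 * 53.5 * 3.49 * 14.7
Qs = 1866.4 kN


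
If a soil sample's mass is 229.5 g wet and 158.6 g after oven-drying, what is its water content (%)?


Using w = (m_wet - m_dry) / m_dry * 100
m_wet - m_dry = 229.5 - 158.6 = 70.9 g
w = 70.9 / 158.6 * 100
w = 44.7 %


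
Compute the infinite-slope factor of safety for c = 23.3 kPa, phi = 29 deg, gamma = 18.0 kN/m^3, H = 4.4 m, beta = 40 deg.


Using Fs = c / (gamma*H*sin(beta)*cos(beta)) + tan(phi)/tan(beta)
Cohesion contribution = 23.3 / (18.0*4.4*sin(40)*cos(40))
Cohesion contribution = 0.597461
Friction contribution = tan(29)/tan(40) = 0.6606
Fs = 0.597461 + 0.6606
Fs = 1.258


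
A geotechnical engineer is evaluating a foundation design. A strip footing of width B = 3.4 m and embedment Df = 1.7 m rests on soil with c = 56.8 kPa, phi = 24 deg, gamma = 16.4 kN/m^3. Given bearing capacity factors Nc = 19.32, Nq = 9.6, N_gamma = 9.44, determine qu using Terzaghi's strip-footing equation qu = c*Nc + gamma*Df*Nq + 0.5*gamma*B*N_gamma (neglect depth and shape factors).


Compute qu = c*Nc + gamma*Df*Nq + 0.5*gamma*B*N_gamma
Term 1: 56.8 * 19.32 = 1097.376
Term 2: 16.4 * 1.7 * 9.6 = 267.648
Term 3: 0.5 * 16.4 * 3.4 * 9.44 = 263.1872
qu = 1097.376 + 267.648 + 263.1872
qu = 1628.21 kPa


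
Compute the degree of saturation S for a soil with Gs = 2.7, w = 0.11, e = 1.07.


Using S = Gs * w / e
S = 2.7 * 0.11 / 1.07
S = 0.2776


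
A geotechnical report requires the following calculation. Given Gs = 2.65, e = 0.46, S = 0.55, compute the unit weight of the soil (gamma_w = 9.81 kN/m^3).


Result: 19.506 kN/m^3

Derivation:
Using gamma = gamma_w * (Gs + S*e) / (1 + e)
Numerator: Gs + S*e = 2.65 + 0.55*0.46 = 2.903
Denominator: 1 + e = 1 + 0.46 = 1.46
gamma = 9.81 * 2.903 / 1.46
gamma = 19.506 kN/m^3


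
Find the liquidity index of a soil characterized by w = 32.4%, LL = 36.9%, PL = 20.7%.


Result: 0.722

Derivation:
First compute the plasticity index:
PI = LL - PL = 36.9 - 20.7 = 16.2
Then compute the liquidity index:
LI = (w - PL) / PI
LI = (32.4 - 20.7) / 16.2
LI = 0.722


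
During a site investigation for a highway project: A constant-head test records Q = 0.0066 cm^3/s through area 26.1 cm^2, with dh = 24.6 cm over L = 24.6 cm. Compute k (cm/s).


Result: 0.000253 cm/s

Derivation:
Compute hydraulic gradient:
i = dh / L = 24.6 / 24.6 = 1
Then apply Darcy's law:
k = Q / (A * i)
k = 0.0066 / (26.1 * 1)
k = 0.0066 / 26.1
k = 0.000253 cm/s


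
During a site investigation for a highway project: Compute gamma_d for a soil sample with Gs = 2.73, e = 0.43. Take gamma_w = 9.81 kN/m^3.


Using gamma_d = Gs * gamma_w / (1 + e)
gamma_d = 2.73 * 9.81 / (1 + 0.43)
gamma_d = 2.73 * 9.81 / 1.43
gamma_d = 18.728 kN/m^3


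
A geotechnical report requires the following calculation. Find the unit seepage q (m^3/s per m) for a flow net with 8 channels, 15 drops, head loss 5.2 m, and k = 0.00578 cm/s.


Result: 0.0001603 m^3/s per m

Derivation:
Convert k to m/s for unit consistency with H:
k = 0.00578 cm/s = 0.00578 / 100 m/s = 5.78e-05 m/s
Using q = k * H * Nf / Nd
Nf / Nd = 8 / 15 = 0.5333
q = 5.78e-05 * 5.2 * 0.5333
q = 0.0001603 m^3/s per m


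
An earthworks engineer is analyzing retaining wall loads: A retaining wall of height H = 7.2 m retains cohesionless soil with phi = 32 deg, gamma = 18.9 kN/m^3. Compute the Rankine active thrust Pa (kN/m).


Result: 150.52 kN/m

Derivation:
Compute active earth pressure coefficient:
Ka = tan^2(45 - phi/2) = tan^2(29.0) = 0.307259
Compute active force:
Pa = 0.5 * Ka * gamma * H^2
Pa = 0.5 * 0.307259 * 18.9 * 7.2^2
Pa = 150.52 kN/m


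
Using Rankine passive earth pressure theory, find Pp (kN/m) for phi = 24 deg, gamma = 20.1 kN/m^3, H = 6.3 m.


Compute passive earth pressure coefficient:
Kp = tan^2(45 + phi/2) = tan^2(57.0) = 2.371184
Compute passive force:
Pp = 0.5 * Kp * gamma * H^2
Pp = 0.5 * 2.371184 * 20.1 * 6.3^2
Pp = 945.83 kN/m


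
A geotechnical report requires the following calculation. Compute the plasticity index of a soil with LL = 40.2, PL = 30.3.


Using PI = LL - PL
PI = 40.2 - 30.3
PI = 9.9


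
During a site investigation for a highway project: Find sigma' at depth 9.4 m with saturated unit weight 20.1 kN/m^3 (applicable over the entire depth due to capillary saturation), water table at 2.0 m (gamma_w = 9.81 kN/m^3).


Result: 116.35 kPa

Derivation:
Total stress = gamma_sat * depth
sigma = 20.1 * 9.4 = 188.94 kPa
Pore water pressure u = gamma_w * (depth - d_wt)
u = 9.81 * (9.4 - 2.0) = 72.594 kPa
Effective stress = sigma - u
sigma' = 188.94 - 72.594 = 116.35 kPa


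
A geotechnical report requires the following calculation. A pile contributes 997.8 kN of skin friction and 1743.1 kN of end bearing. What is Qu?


Result: 2740.9 kN

Derivation:
Using Qu = Qf + Qb
Qu = 997.8 + 1743.1
Qu = 2740.9 kN


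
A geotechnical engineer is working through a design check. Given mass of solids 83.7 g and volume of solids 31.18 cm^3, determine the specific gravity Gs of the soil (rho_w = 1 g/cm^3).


Using Gs = m_s / (V_s * rho_w)
Since rho_w = 1 g/cm^3:
Gs = 83.7 / 31.18
Gs = 2.684


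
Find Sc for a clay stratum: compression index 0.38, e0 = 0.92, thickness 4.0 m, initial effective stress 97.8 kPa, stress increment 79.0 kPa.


Result: 0.2036 m

Derivation:
Using Sc = Cc * H / (1 + e0) * log10((sigma0 + delta_sigma) / sigma0)
Stress ratio = (97.8 + 79.0) / 97.8 = 1.80777
log10(1.80777) = 0.257143
Cc * H / (1 + e0) = 0.38 * 4.0 / (1 + 0.92) = 0.791667
Sc = 0.791667 * 0.257143
Sc = 0.2036 m


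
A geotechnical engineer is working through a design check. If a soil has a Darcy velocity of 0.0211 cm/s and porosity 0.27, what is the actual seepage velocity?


Using v_s = v_d / n
v_s = 0.0211 / 0.27
v_s = 0.07815 cm/s


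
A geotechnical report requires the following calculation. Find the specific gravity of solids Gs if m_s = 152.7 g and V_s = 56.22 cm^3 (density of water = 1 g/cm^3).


Using Gs = m_s / (V_s * rho_w)
Since rho_w = 1 g/cm^3:
Gs = 152.7 / 56.22
Gs = 2.716


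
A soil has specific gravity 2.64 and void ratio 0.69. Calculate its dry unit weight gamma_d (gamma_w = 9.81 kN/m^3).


Using gamma_d = Gs * gamma_w / (1 + e)
gamma_d = 2.64 * 9.81 / (1 + 0.69)
gamma_d = 2.64 * 9.81 / 1.69
gamma_d = 15.324 kN/m^3


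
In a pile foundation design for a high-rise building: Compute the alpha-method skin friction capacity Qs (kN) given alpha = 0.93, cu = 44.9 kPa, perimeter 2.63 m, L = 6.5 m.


Result: 713.84 kN

Derivation:
Using Qs = alpha * cu * perimeter * L
Qs = 0.93 * 44.9 * 2.63 * 6.5
Qs = 713.84 kN


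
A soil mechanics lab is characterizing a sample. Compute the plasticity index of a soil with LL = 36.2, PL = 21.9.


Using PI = LL - PL
PI = 36.2 - 21.9
PI = 14.3


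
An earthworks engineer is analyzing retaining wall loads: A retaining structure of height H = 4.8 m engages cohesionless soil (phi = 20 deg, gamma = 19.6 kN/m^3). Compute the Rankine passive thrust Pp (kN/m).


Compute passive earth pressure coefficient:
Kp = tan^2(45 + phi/2) = tan^2(55.0) = 2.039607
Compute passive force:
Pp = 0.5 * Kp * gamma * H^2
Pp = 0.5 * 2.039607 * 19.6 * 4.8^2
Pp = 460.53 kN/m


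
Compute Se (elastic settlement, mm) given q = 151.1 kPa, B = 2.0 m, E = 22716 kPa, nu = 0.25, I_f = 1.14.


Result: 14.218 mm

Derivation:
Using Se = q * B * (1 - nu^2) * I_f / E
1 - nu^2 = 1 - 0.25^2 = 0.9375
Se = 151.1 * 2.0 * 0.9375 * 1.14 / 22716
Se = 0.014218 m
Convert to mm: Se = 0.014218 * 1000 = 14.218 mm


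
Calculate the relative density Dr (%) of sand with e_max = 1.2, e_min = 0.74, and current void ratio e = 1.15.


Result: 10.87 %

Derivation:
Using Dr = (e_max - e) / (e_max - e_min) * 100
e_max - e = 1.2 - 1.15 = 0.05
e_max - e_min = 1.2 - 0.74 = 0.46
Dr = 0.05 / 0.46 * 100
Dr = 10.87 %


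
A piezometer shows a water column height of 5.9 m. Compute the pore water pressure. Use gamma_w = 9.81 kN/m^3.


Using u = gamma_w * h_w
u = 9.81 * 5.9
u = 57.88 kPa


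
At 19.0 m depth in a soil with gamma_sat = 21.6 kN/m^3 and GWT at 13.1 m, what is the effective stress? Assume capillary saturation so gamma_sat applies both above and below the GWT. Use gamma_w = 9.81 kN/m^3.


Total stress = gamma_sat * depth
sigma = 21.6 * 19.0 = 410.4 kPa
Pore water pressure u = gamma_w * (depth - d_wt)
u = 9.81 * (19.0 - 13.1) = 57.879 kPa
Effective stress = sigma - u
sigma' = 410.4 - 57.879 = 352.52 kPa


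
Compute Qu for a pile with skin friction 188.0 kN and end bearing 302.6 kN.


Using Qu = Qf + Qb
Qu = 188.0 + 302.6
Qu = 490.6 kN


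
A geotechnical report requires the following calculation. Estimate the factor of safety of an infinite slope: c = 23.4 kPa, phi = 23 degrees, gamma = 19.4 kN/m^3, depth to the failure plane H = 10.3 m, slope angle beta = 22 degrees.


Result: 1.388

Derivation:
Using Fs = c / (gamma*H*sin(beta)*cos(beta)) + tan(phi)/tan(beta)
Cohesion contribution = 23.4 / (19.4*10.3*sin(22)*cos(22))
Cohesion contribution = 0.33716
Friction contribution = tan(23)/tan(22) = 1.05061
Fs = 0.33716 + 1.05061
Fs = 1.388


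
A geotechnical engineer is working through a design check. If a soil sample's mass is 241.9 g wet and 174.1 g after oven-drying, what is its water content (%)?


Result: 38.94 %

Derivation:
Using w = (m_wet - m_dry) / m_dry * 100
m_wet - m_dry = 241.9 - 174.1 = 67.8 g
w = 67.8 / 174.1 * 100
w = 38.94 %


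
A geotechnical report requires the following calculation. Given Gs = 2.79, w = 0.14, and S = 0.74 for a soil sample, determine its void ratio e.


Using the relation e = Gs * w / S
e = 2.79 * 0.14 / 0.74
e = 0.5278


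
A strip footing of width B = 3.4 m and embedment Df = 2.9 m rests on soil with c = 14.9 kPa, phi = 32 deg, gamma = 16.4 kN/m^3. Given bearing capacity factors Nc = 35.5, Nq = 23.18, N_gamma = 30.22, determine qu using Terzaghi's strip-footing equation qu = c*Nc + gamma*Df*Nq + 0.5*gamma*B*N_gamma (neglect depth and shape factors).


Compute qu = c*Nc + gamma*Df*Nq + 0.5*gamma*B*N_gamma
Term 1: 14.9 * 35.5 = 528.95
Term 2: 16.4 * 2.9 * 23.18 = 1102.4408
Term 3: 0.5 * 16.4 * 3.4 * 30.22 = 842.5336
qu = 528.95 + 1102.4408 + 842.5336
qu = 2473.92 kPa


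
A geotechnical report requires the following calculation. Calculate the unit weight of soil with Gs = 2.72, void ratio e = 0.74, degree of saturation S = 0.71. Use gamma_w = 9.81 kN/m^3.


Using gamma = gamma_w * (Gs + S*e) / (1 + e)
Numerator: Gs + S*e = 2.72 + 0.71*0.74 = 3.2454
Denominator: 1 + e = 1 + 0.74 = 1.74
gamma = 9.81 * 3.2454 / 1.74
gamma = 18.297 kN/m^3


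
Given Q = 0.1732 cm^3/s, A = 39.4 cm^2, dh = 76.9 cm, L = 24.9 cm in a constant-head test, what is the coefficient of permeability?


Compute hydraulic gradient:
i = dh / L = 76.9 / 24.9 = 3.08835
Then apply Darcy's law:
k = Q / (A * i)
k = 0.1732 / (39.4 * 3.08835)
k = 0.1732 / 121.681
k = 0.001423 cm/s


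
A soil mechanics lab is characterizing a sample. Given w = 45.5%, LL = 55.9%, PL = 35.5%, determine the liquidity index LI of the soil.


First compute the plasticity index:
PI = LL - PL = 55.9 - 35.5 = 20.4
Then compute the liquidity index:
LI = (w - PL) / PI
LI = (45.5 - 35.5) / 20.4
LI = 0.49


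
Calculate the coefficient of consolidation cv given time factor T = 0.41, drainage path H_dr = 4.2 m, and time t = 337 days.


Using cv = T * H_dr^2 / t
H_dr^2 = 4.2^2 = 17.64
cv = 0.41 * 17.64 / 337
cv = 0.02146 m^2/day


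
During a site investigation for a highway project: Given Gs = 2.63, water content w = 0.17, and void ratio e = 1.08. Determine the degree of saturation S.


Using S = Gs * w / e
S = 2.63 * 0.17 / 1.08
S = 0.414


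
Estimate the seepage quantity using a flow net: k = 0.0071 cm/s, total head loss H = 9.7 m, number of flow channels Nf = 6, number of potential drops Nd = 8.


Result: 0.0005165 m^3/s per m

Derivation:
Convert k to m/s for unit consistency with H:
k = 0.0071 cm/s = 0.0071 / 100 m/s = 7.1e-05 m/s
Using q = k * H * Nf / Nd
Nf / Nd = 6 / 8 = 0.75
q = 7.1e-05 * 9.7 * 0.75
q = 0.0005165 m^3/s per m


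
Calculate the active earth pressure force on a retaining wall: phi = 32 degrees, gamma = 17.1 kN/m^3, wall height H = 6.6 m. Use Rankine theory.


Compute active earth pressure coefficient:
Ka = tan^2(45 - phi/2) = tan^2(29.0) = 0.307259
Compute active force:
Pa = 0.5 * Ka * gamma * H^2
Pa = 0.5 * 0.307259 * 17.1 * 6.6^2
Pa = 114.43 kN/m


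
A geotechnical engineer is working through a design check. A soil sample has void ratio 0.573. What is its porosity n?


Result: 0.3643

Derivation:
Using the relation n = e / (1 + e)
n = 0.573 / (1 + 0.573)
n = 0.573 / 1.573
n = 0.3643


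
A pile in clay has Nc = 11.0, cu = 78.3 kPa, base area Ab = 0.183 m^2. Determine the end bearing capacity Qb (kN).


Using Qb = Nc * cu * Ab
Qb = 11.0 * 78.3 * 0.183
Qb = 157.62 kN


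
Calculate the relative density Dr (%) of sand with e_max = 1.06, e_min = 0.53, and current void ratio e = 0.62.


Using Dr = (e_max - e) / (e_max - e_min) * 100
e_max - e = 1.06 - 0.62 = 0.44
e_max - e_min = 1.06 - 0.53 = 0.53
Dr = 0.44 / 0.53 * 100
Dr = 83.02 %


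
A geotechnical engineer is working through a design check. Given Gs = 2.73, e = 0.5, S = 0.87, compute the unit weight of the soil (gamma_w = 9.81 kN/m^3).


Using gamma = gamma_w * (Gs + S*e) / (1 + e)
Numerator: Gs + S*e = 2.73 + 0.87*0.5 = 3.165
Denominator: 1 + e = 1 + 0.5 = 1.5
gamma = 9.81 * 3.165 / 1.5
gamma = 20.699 kN/m^3


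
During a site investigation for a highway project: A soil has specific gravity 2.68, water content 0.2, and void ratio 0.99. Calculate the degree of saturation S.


Using S = Gs * w / e
S = 2.68 * 0.2 / 0.99
S = 0.5414


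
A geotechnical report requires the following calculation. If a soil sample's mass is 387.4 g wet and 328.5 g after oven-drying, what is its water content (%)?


Result: 17.93 %

Derivation:
Using w = (m_wet - m_dry) / m_dry * 100
m_wet - m_dry = 387.4 - 328.5 = 58.9 g
w = 58.9 / 328.5 * 100
w = 17.93 %


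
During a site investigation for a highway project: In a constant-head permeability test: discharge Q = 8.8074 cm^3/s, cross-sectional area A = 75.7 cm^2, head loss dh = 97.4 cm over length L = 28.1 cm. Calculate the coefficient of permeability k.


Compute hydraulic gradient:
i = dh / L = 97.4 / 28.1 = 3.46619
Then apply Darcy's law:
k = Q / (A * i)
k = 8.8074 / (75.7 * 3.46619)
k = 8.8074 / 262.391
k = 0.033566 cm/s


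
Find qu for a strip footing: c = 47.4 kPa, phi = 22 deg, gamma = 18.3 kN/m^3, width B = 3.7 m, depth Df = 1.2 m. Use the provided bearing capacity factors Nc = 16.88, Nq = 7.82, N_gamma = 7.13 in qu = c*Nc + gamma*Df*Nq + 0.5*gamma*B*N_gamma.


Compute qu = c*Nc + gamma*Df*Nq + 0.5*gamma*B*N_gamma
Term 1: 47.4 * 16.88 = 800.112
Term 2: 18.3 * 1.2 * 7.82 = 171.7272
Term 3: 0.5 * 18.3 * 3.7 * 7.13 = 241.38615
qu = 800.112 + 171.7272 + 241.38615
qu = 1213.23 kPa


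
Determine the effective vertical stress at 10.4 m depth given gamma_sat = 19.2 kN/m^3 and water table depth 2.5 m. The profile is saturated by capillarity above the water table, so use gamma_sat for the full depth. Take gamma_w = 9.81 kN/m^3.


Total stress = gamma_sat * depth
sigma = 19.2 * 10.4 = 199.68 kPa
Pore water pressure u = gamma_w * (depth - d_wt)
u = 9.81 * (10.4 - 2.5) = 77.499 kPa
Effective stress = sigma - u
sigma' = 199.68 - 77.499 = 122.18 kPa


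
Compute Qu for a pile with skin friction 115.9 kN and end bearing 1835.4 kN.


Using Qu = Qf + Qb
Qu = 115.9 + 1835.4
Qu = 1951.3 kN


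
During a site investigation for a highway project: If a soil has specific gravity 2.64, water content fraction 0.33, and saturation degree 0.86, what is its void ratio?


Using the relation e = Gs * w / S
e = 2.64 * 0.33 / 0.86
e = 1.013


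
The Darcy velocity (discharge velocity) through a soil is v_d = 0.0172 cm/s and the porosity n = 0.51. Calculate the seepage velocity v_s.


Result: 0.03373 cm/s

Derivation:
Using v_s = v_d / n
v_s = 0.0172 / 0.51
v_s = 0.03373 cm/s


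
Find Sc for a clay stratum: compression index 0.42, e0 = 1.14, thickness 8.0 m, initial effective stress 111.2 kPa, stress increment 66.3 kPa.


Using Sc = Cc * H / (1 + e0) * log10((sigma0 + delta_sigma) / sigma0)
Stress ratio = (111.2 + 66.3) / 111.2 = 1.59622
log10(1.59622) = 0.203094
Cc * H / (1 + e0) = 0.42 * 8.0 / (1 + 1.14) = 1.57009
Sc = 1.57009 * 0.203094
Sc = 0.3189 m


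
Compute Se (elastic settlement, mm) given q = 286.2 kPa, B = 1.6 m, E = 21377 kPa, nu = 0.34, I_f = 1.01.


Using Se = q * B * (1 - nu^2) * I_f / E
1 - nu^2 = 1 - 0.34^2 = 0.8844
Se = 286.2 * 1.6 * 0.8844 * 1.01 / 21377
Se = 0.019134 m
Convert to mm: Se = 0.019134 * 1000 = 19.134 mm


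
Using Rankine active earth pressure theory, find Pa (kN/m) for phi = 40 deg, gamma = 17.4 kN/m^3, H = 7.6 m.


Result: 109.27 kN/m

Derivation:
Compute active earth pressure coefficient:
Ka = tan^2(45 - phi/2) = tan^2(25.0) = 0.217443
Compute active force:
Pa = 0.5 * Ka * gamma * H^2
Pa = 0.5 * 0.217443 * 17.4 * 7.6^2
Pa = 109.27 kN/m


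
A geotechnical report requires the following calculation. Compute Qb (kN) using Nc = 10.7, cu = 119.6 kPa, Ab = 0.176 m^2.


Using Qb = Nc * cu * Ab
Qb = 10.7 * 119.6 * 0.176
Qb = 225.23 kN


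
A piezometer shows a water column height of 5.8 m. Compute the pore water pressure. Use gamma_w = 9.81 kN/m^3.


Result: 56.9 kPa

Derivation:
Using u = gamma_w * h_w
u = 9.81 * 5.8
u = 56.9 kPa


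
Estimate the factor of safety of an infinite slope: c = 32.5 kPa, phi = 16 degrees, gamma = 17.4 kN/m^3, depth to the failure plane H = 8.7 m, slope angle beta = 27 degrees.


Using Fs = c / (gamma*H*sin(beta)*cos(beta)) + tan(phi)/tan(beta)
Cohesion contribution = 32.5 / (17.4*8.7*sin(27)*cos(27))
Cohesion contribution = 0.530747
Friction contribution = tan(16)/tan(27) = 0.56277
Fs = 0.530747 + 0.56277
Fs = 1.094


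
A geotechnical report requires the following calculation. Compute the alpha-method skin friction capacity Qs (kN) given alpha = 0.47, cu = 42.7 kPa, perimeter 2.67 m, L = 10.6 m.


Result: 567.99 kN

Derivation:
Using Qs = alpha * cu * perimeter * L
Qs = 0.47 * 42.7 * 2.67 * 10.6
Qs = 567.99 kN


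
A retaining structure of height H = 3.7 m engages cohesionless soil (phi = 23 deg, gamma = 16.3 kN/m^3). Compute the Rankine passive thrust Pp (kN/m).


Compute passive earth pressure coefficient:
Kp = tan^2(45 + phi/2) = tan^2(56.5) = 2.282623
Compute passive force:
Pp = 0.5 * Kp * gamma * H^2
Pp = 0.5 * 2.282623 * 16.3 * 3.7^2
Pp = 254.68 kN/m


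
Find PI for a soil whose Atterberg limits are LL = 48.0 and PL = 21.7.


Using PI = LL - PL
PI = 48.0 - 21.7
PI = 26.3


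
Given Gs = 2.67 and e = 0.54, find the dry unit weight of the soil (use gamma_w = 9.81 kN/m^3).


Using gamma_d = Gs * gamma_w / (1 + e)
gamma_d = 2.67 * 9.81 / (1 + 0.54)
gamma_d = 2.67 * 9.81 / 1.54
gamma_d = 17.008 kN/m^3


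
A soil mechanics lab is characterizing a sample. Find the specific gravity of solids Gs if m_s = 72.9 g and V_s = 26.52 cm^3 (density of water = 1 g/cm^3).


Result: 2.749

Derivation:
Using Gs = m_s / (V_s * rho_w)
Since rho_w = 1 g/cm^3:
Gs = 72.9 / 26.52
Gs = 2.749


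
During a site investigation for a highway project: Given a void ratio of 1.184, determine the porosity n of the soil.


Result: 0.5421

Derivation:
Using the relation n = e / (1 + e)
n = 1.184 / (1 + 1.184)
n = 1.184 / 2.184
n = 0.5421


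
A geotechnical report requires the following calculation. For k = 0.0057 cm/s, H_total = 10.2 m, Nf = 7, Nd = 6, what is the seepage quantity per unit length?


Result: 0.0006783 m^3/s per m

Derivation:
Convert k to m/s for unit consistency with H:
k = 0.0057 cm/s = 0.0057 / 100 m/s = 5.7e-05 m/s
Using q = k * H * Nf / Nd
Nf / Nd = 7 / 6 = 1.1667
q = 5.7e-05 * 10.2 * 1.1667
q = 0.0006783 m^3/s per m


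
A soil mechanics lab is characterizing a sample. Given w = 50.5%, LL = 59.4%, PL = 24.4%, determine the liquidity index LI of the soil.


First compute the plasticity index:
PI = LL - PL = 59.4 - 24.4 = 35.0
Then compute the liquidity index:
LI = (w - PL) / PI
LI = (50.5 - 24.4) / 35.0
LI = 0.746


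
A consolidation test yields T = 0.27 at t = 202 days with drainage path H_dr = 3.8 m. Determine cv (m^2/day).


Result: 0.0193 m^2/day

Derivation:
Using cv = T * H_dr^2 / t
H_dr^2 = 3.8^2 = 14.44
cv = 0.27 * 14.44 / 202
cv = 0.0193 m^2/day


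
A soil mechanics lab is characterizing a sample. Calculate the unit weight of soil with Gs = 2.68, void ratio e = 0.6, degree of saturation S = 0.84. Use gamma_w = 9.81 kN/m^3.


Result: 19.522 kN/m^3

Derivation:
Using gamma = gamma_w * (Gs + S*e) / (1 + e)
Numerator: Gs + S*e = 2.68 + 0.84*0.6 = 3.184
Denominator: 1 + e = 1 + 0.6 = 1.6
gamma = 9.81 * 3.184 / 1.6
gamma = 19.522 kN/m^3


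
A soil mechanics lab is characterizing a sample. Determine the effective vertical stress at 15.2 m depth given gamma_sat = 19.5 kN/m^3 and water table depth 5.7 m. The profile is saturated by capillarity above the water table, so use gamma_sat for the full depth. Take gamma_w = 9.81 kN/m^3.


Result: 203.21 kPa

Derivation:
Total stress = gamma_sat * depth
sigma = 19.5 * 15.2 = 296.4 kPa
Pore water pressure u = gamma_w * (depth - d_wt)
u = 9.81 * (15.2 - 5.7) = 93.195 kPa
Effective stress = sigma - u
sigma' = 296.4 - 93.195 = 203.21 kPa


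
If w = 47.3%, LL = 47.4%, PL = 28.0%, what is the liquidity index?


First compute the plasticity index:
PI = LL - PL = 47.4 - 28.0 = 19.4
Then compute the liquidity index:
LI = (w - PL) / PI
LI = (47.3 - 28.0) / 19.4
LI = 0.995


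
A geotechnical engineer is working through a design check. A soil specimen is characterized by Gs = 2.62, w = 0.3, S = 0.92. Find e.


Using the relation e = Gs * w / S
e = 2.62 * 0.3 / 0.92
e = 0.8543


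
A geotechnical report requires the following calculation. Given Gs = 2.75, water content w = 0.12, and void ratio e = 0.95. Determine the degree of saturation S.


Using S = Gs * w / e
S = 2.75 * 0.12 / 0.95
S = 0.3474


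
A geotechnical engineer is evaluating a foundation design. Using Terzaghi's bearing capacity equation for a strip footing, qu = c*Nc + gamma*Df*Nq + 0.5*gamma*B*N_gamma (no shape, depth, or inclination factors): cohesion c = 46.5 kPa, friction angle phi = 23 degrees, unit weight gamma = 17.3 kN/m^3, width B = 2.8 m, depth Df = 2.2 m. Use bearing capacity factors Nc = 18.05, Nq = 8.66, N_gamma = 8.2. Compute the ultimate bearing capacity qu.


Result: 1367.53 kPa

Derivation:
Compute qu = c*Nc + gamma*Df*Nq + 0.5*gamma*B*N_gamma
Term 1: 46.5 * 18.05 = 839.325
Term 2: 17.3 * 2.2 * 8.66 = 329.5996
Term 3: 0.5 * 17.3 * 2.8 * 8.2 = 198.604
qu = 839.325 + 329.5996 + 198.604
qu = 1367.53 kPa


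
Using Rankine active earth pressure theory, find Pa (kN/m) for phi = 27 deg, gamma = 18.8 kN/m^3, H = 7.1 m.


Compute active earth pressure coefficient:
Ka = tan^2(45 - phi/2) = tan^2(31.5) = 0.375525
Compute active force:
Pa = 0.5 * Ka * gamma * H^2
Pa = 0.5 * 0.375525 * 18.8 * 7.1^2
Pa = 177.94 kN/m


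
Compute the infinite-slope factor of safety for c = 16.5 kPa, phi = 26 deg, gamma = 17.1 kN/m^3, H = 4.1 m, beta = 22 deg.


Using Fs = c / (gamma*H*sin(beta)*cos(beta)) + tan(phi)/tan(beta)
Cohesion contribution = 16.5 / (17.1*4.1*sin(22)*cos(22))
Cohesion contribution = 0.677583
Friction contribution = tan(26)/tan(22) = 1.20718
Fs = 0.677583 + 1.20718
Fs = 1.885


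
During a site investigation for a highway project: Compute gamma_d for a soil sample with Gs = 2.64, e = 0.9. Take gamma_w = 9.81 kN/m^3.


Using gamma_d = Gs * gamma_w / (1 + e)
gamma_d = 2.64 * 9.81 / (1 + 0.9)
gamma_d = 2.64 * 9.81 / 1.9
gamma_d = 13.631 kN/m^3


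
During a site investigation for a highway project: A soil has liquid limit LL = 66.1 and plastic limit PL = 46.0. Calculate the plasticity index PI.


Result: 20.1

Derivation:
Using PI = LL - PL
PI = 66.1 - 46.0
PI = 20.1


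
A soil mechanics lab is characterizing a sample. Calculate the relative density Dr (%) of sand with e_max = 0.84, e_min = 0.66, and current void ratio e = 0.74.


Result: 55.56 %

Derivation:
Using Dr = (e_max - e) / (e_max - e_min) * 100
e_max - e = 0.84 - 0.74 = 0.1
e_max - e_min = 0.84 - 0.66 = 0.18
Dr = 0.1 / 0.18 * 100
Dr = 55.56 %


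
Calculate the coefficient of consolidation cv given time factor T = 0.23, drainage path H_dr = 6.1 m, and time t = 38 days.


Result: 0.22522 m^2/day

Derivation:
Using cv = T * H_dr^2 / t
H_dr^2 = 6.1^2 = 37.21
cv = 0.23 * 37.21 / 38
cv = 0.22522 m^2/day


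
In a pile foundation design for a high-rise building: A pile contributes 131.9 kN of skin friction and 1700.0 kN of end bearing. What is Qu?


Using Qu = Qf + Qb
Qu = 131.9 + 1700.0
Qu = 1831.9 kN


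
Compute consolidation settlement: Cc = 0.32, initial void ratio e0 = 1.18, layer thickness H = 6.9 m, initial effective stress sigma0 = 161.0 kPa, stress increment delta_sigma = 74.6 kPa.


Using Sc = Cc * H / (1 + e0) * log10((sigma0 + delta_sigma) / sigma0)
Stress ratio = (161.0 + 74.6) / 161.0 = 1.46335
log10(1.46335) = 0.165349
Cc * H / (1 + e0) = 0.32 * 6.9 / (1 + 1.18) = 1.01284
Sc = 1.01284 * 0.165349
Sc = 0.1675 m


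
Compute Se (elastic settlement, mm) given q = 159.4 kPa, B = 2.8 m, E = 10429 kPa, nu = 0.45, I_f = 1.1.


Result: 37.543 mm

Derivation:
Using Se = q * B * (1 - nu^2) * I_f / E
1 - nu^2 = 1 - 0.45^2 = 0.7975
Se = 159.4 * 2.8 * 0.7975 * 1.1 / 10429
Se = 0.037543 m
Convert to mm: Se = 0.037543 * 1000 = 37.543 mm


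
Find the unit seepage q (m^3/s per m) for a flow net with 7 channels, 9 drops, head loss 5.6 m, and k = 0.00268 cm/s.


Convert k to m/s for unit consistency with H:
k = 0.00268 cm/s = 0.00268 / 100 m/s = 2.68e-05 m/s
Using q = k * H * Nf / Nd
Nf / Nd = 7 / 9 = 0.7778
q = 2.68e-05 * 5.6 * 0.7778
q = 0.0001167 m^3/s per m


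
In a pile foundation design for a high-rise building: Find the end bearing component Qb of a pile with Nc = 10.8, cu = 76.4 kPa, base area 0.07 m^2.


Result: 57.76 kN

Derivation:
Using Qb = Nc * cu * Ab
Qb = 10.8 * 76.4 * 0.07
Qb = 57.76 kN


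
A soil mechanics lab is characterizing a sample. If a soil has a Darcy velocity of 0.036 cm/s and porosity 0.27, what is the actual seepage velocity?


Using v_s = v_d / n
v_s = 0.036 / 0.27
v_s = 0.13333 cm/s


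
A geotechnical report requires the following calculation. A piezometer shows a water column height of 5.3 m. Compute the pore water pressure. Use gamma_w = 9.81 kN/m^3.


Using u = gamma_w * h_w
u = 9.81 * 5.3
u = 51.99 kPa


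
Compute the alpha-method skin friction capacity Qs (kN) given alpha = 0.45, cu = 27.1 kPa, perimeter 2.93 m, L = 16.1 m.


Using Qs = alpha * cu * perimeter * L
Qs = 0.45 * 27.1 * 2.93 * 16.1
Qs = 575.27 kN


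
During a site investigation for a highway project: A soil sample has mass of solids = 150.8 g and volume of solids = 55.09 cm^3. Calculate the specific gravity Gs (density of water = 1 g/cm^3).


Using Gs = m_s / (V_s * rho_w)
Since rho_w = 1 g/cm^3:
Gs = 150.8 / 55.09
Gs = 2.737


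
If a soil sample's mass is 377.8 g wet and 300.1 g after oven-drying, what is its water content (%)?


Using w = (m_wet - m_dry) / m_dry * 100
m_wet - m_dry = 377.8 - 300.1 = 77.7 g
w = 77.7 / 300.1 * 100
w = 25.89 %


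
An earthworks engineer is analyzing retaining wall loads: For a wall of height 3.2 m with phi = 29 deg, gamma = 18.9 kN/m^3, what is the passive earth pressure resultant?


Compute passive earth pressure coefficient:
Kp = tan^2(45 + phi/2) = tan^2(59.5) = 2.88206
Compute passive force:
Pp = 0.5 * Kp * gamma * H^2
Pp = 0.5 * 2.88206 * 18.9 * 3.2^2
Pp = 278.89 kN/m


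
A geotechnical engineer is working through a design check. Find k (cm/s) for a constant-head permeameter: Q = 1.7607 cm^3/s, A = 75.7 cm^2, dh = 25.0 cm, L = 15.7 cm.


Compute hydraulic gradient:
i = dh / L = 25.0 / 15.7 = 1.59236
Then apply Darcy's law:
k = Q / (A * i)
k = 1.7607 / (75.7 * 1.59236)
k = 1.7607 / 120.541
k = 0.014607 cm/s


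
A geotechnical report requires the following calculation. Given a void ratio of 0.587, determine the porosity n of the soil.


Result: 0.3699

Derivation:
Using the relation n = e / (1 + e)
n = 0.587 / (1 + 0.587)
n = 0.587 / 1.587
n = 0.3699


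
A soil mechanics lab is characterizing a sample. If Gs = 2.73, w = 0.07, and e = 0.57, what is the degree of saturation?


Using S = Gs * w / e
S = 2.73 * 0.07 / 0.57
S = 0.3353


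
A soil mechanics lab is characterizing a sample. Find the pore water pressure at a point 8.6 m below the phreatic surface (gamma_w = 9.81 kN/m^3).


Result: 84.37 kPa

Derivation:
Using u = gamma_w * h_w
u = 9.81 * 8.6
u = 84.37 kPa


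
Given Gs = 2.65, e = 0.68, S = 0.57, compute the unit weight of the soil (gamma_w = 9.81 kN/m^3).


Result: 17.737 kN/m^3

Derivation:
Using gamma = gamma_w * (Gs + S*e) / (1 + e)
Numerator: Gs + S*e = 2.65 + 0.57*0.68 = 3.0376
Denominator: 1 + e = 1 + 0.68 = 1.68
gamma = 9.81 * 3.0376 / 1.68
gamma = 17.737 kN/m^3


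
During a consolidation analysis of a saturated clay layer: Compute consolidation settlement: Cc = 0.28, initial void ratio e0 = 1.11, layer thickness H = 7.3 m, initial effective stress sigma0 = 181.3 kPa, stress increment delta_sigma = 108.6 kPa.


Using Sc = Cc * H / (1 + e0) * log10((sigma0 + delta_sigma) / sigma0)
Stress ratio = (181.3 + 108.6) / 181.3 = 1.59901
log10(1.59901) = 0.20385
Cc * H / (1 + e0) = 0.28 * 7.3 / (1 + 1.11) = 0.96872
Sc = 0.96872 * 0.20385
Sc = 0.1975 m


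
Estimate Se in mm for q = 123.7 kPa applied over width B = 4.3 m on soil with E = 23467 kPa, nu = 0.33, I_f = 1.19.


Using Se = q * B * (1 - nu^2) * I_f / E
1 - nu^2 = 1 - 0.33^2 = 0.8911
Se = 123.7 * 4.3 * 0.8911 * 1.19 / 23467
Se = 0.024036 m
Convert to mm: Se = 0.024036 * 1000 = 24.036 mm


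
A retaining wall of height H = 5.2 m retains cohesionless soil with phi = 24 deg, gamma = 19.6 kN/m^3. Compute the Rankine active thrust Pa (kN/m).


Result: 111.76 kN/m

Derivation:
Compute active earth pressure coefficient:
Ka = tan^2(45 - phi/2) = tan^2(33.0) = 0.42173
Compute active force:
Pa = 0.5 * Ka * gamma * H^2
Pa = 0.5 * 0.42173 * 19.6 * 5.2^2
Pa = 111.76 kN/m


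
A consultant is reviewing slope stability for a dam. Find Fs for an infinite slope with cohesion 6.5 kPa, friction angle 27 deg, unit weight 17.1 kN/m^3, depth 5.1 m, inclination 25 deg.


Using Fs = c / (gamma*H*sin(beta)*cos(beta)) + tan(phi)/tan(beta)
Cohesion contribution = 6.5 / (17.1*5.1*sin(25)*cos(25))
Cohesion contribution = 0.194591
Friction contribution = tan(27)/tan(25) = 1.09268
Fs = 0.194591 + 1.09268
Fs = 1.287


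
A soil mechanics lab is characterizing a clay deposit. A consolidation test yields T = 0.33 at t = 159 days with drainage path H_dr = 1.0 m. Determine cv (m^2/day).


Result: 0.00208 m^2/day

Derivation:
Using cv = T * H_dr^2 / t
H_dr^2 = 1.0^2 = 1.0
cv = 0.33 * 1.0 / 159
cv = 0.00208 m^2/day


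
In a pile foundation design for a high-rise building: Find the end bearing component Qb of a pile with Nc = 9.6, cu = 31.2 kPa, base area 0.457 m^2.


Using Qb = Nc * cu * Ab
Qb = 9.6 * 31.2 * 0.457
Qb = 136.88 kN


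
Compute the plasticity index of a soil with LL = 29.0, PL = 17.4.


Using PI = LL - PL
PI = 29.0 - 17.4
PI = 11.6


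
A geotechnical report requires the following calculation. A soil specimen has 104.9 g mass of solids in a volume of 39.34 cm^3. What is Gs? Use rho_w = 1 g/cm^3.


Result: 2.666

Derivation:
Using Gs = m_s / (V_s * rho_w)
Since rho_w = 1 g/cm^3:
Gs = 104.9 / 39.34
Gs = 2.666


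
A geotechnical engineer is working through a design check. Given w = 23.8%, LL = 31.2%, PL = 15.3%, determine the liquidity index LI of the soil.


First compute the plasticity index:
PI = LL - PL = 31.2 - 15.3 = 15.9
Then compute the liquidity index:
LI = (w - PL) / PI
LI = (23.8 - 15.3) / 15.9
LI = 0.535


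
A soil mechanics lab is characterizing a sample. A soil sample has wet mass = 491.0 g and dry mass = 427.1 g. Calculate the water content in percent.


Using w = (m_wet - m_dry) / m_dry * 100
m_wet - m_dry = 491.0 - 427.1 = 63.9 g
w = 63.9 / 427.1 * 100
w = 14.96 %


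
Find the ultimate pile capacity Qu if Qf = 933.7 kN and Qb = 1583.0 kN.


Using Qu = Qf + Qb
Qu = 933.7 + 1583.0
Qu = 2516.7 kN


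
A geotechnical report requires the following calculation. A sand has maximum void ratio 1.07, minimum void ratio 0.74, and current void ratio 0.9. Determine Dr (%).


Using Dr = (e_max - e) / (e_max - e_min) * 100
e_max - e = 1.07 - 0.9 = 0.17
e_max - e_min = 1.07 - 0.74 = 0.33
Dr = 0.17 / 0.33 * 100
Dr = 51.52 %


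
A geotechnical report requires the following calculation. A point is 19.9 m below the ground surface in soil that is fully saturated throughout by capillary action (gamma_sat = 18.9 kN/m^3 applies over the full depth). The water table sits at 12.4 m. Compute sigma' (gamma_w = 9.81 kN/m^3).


Total stress = gamma_sat * depth
sigma = 18.9 * 19.9 = 376.11 kPa
Pore water pressure u = gamma_w * (depth - d_wt)
u = 9.81 * (19.9 - 12.4) = 73.575 kPa
Effective stress = sigma - u
sigma' = 376.11 - 73.575 = 302.54 kPa


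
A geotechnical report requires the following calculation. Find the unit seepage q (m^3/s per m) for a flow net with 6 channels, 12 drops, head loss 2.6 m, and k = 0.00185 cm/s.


Convert k to m/s for unit consistency with H:
k = 0.00185 cm/s = 0.00185 / 100 m/s = 1.85e-05 m/s
Using q = k * H * Nf / Nd
Nf / Nd = 6 / 12 = 0.5
q = 1.85e-05 * 2.6 * 0.5
q = 2.405e-05 m^3/s per m


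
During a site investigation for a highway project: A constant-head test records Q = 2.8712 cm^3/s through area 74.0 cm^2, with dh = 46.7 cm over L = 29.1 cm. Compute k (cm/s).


Compute hydraulic gradient:
i = dh / L = 46.7 / 29.1 = 1.60481
Then apply Darcy's law:
k = Q / (A * i)
k = 2.8712 / (74.0 * 1.60481)
k = 2.8712 / 118.756
k = 0.024177 cm/s


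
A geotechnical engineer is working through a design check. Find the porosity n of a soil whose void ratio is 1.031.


Result: 0.5076

Derivation:
Using the relation n = e / (1 + e)
n = 1.031 / (1 + 1.031)
n = 1.031 / 2.031
n = 0.5076


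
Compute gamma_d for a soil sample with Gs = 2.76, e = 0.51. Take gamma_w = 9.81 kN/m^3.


Using gamma_d = Gs * gamma_w / (1 + e)
gamma_d = 2.76 * 9.81 / (1 + 0.51)
gamma_d = 2.76 * 9.81 / 1.51
gamma_d = 17.931 kN/m^3


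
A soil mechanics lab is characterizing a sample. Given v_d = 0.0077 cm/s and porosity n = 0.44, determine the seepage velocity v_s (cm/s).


Result: 0.0175 cm/s

Derivation:
Using v_s = v_d / n
v_s = 0.0077 / 0.44
v_s = 0.0175 cm/s


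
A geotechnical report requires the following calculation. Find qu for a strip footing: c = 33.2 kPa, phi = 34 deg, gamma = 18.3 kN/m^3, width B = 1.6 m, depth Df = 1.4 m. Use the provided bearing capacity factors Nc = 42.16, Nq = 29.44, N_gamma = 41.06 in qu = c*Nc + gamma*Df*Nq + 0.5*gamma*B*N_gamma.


Compute qu = c*Nc + gamma*Df*Nq + 0.5*gamma*B*N_gamma
Term 1: 33.2 * 42.16 = 1399.712
Term 2: 18.3 * 1.4 * 29.44 = 754.2528
Term 3: 0.5 * 18.3 * 1.6 * 41.06 = 601.1184
qu = 1399.712 + 754.2528 + 601.1184
qu = 2755.08 kPa


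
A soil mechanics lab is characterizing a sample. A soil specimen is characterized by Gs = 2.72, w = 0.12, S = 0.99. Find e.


Using the relation e = Gs * w / S
e = 2.72 * 0.12 / 0.99
e = 0.3297
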